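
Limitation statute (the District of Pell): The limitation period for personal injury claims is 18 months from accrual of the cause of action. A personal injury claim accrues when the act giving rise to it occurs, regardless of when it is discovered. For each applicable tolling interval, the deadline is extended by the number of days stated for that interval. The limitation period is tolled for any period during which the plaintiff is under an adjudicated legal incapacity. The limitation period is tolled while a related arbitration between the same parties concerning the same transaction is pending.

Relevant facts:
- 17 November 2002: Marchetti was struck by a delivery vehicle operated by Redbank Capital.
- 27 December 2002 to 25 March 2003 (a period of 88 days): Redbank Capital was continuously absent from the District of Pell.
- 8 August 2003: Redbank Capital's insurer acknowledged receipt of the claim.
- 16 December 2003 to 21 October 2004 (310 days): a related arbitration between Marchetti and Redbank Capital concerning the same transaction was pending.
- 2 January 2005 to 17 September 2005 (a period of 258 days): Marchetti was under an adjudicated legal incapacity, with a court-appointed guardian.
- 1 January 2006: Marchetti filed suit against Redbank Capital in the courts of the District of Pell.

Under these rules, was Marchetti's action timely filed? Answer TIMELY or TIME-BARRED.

TIME-BARRED

The cause of action accrued on 17 November 2002, the date of the act.
18 months from 17 November 2002 is 17 May 2004.
Because the pending related arbitration ran from 16 December 2003 to 21 October 2004, the deadline is extended by 310 days to 23 March 2005.
Because the plaintiff's legal incapacity ran from 2 January 2005 to 17 September 2005, the deadline is extended by 258 days to 6 December 2005.
No stated provision tolls the period for the defendant's absence, so the interval from 27 December 2002 to 25 March 2003 has no effect on the deadline.
The other events in the timeline have no effect on the limitation period under the stated rules.
Marchetti filed on 1 January 2006, after the 6 December 2005 deadline, so the action is time-barred.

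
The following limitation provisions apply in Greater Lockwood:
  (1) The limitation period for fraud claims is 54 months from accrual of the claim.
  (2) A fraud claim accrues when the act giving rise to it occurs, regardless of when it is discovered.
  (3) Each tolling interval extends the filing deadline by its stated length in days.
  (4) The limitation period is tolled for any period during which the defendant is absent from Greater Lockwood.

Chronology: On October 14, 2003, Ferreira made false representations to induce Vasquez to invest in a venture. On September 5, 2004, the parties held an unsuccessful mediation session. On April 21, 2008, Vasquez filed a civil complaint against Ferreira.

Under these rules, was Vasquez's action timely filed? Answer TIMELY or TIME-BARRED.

The limitation period began to run on October 14, 2003.
54 months from October 14, 2003 is April 14, 2008.
None of the other events listed affects the running of the period under the stated rules.
Vasquez filed on April 21, 2008, after the April 14, 2008 deadline, so the action is time-barred.

TIME-BARRED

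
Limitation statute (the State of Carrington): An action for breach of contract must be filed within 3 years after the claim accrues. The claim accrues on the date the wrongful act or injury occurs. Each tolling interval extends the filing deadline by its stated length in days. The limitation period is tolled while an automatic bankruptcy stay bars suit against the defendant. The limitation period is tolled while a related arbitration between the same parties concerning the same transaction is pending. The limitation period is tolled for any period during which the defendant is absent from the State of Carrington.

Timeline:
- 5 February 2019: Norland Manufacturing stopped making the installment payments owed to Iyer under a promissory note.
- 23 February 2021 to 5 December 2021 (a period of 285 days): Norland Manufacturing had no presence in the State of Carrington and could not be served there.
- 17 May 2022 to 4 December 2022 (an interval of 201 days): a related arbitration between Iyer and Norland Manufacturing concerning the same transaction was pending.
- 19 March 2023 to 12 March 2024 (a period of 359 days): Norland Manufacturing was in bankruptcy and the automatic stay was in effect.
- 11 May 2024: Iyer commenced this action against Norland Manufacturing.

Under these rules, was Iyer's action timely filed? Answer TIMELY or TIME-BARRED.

TIMELY

The limitation period began to run on 5 February 2019.
Adding the 3 years base period to 5 February 2019 gives a deadline of 5 February 2022, before any tolling.
The period was tolled for 285 days by the defendant's absence from the jurisdiction (23 February 2021 to 5 December 2021), pushing the deadline to 17 November 2022.
Because the pending related arbitration ran from 17 May 2022 to 4 December 2022, the deadline is extended by 201 days to 6 June 2023.
The period was tolled for 359 days by the automatic bankruptcy stay (19 March 2023 to 12 March 2024), pushing the deadline to 30 May 2024.
Filing on 11 May 2024 beat the 30 May 2024 deadline — the action is timely.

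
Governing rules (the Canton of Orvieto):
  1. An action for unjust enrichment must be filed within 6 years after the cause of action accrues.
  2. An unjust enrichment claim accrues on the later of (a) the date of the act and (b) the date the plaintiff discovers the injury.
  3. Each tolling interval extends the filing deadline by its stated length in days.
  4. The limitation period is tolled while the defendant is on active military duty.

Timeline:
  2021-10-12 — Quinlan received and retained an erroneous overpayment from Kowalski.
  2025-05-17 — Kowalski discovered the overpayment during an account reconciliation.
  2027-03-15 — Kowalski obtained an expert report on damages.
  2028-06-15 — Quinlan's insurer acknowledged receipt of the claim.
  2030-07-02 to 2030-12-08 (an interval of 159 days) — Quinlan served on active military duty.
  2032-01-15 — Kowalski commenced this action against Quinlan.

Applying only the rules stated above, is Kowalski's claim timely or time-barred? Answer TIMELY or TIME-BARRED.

Taking the later of the act (2021-10-12) and discovery (2025-05-17), the claim accrued on 2025-05-17.
Adding the 6 years base period to 2025-05-17 gives a deadline of 2031-05-17, before any tolling.
Because the defendant's active military service ran from 2030-07-02 to 2030-12-08, the deadline is extended by 159 days to 2031-10-23.
None of the other events listed affects the running of the period under the stated rules.
The 2032-01-15 filing falls after the 2031-10-23 deadline; the claim is time-barred.

TIME-BARRED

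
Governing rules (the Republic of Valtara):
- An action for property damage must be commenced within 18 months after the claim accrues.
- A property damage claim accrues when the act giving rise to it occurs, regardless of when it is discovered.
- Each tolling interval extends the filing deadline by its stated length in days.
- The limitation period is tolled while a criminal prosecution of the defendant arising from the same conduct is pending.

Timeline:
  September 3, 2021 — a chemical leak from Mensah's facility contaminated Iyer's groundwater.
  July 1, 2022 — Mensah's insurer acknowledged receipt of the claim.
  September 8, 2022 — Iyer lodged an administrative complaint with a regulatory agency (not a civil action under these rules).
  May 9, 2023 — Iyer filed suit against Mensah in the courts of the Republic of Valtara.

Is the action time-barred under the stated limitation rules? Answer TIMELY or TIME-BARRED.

TIME-BARRED

The claim accrued on September 3, 2021, the date of the act.
18 months from September 3, 2021 is March 3, 2023.
The other events in the timeline have no effect on the limitation period under the stated rules.
The May 9, 2023 filing falls after the March 3, 2023 deadline; the claim is time-barred.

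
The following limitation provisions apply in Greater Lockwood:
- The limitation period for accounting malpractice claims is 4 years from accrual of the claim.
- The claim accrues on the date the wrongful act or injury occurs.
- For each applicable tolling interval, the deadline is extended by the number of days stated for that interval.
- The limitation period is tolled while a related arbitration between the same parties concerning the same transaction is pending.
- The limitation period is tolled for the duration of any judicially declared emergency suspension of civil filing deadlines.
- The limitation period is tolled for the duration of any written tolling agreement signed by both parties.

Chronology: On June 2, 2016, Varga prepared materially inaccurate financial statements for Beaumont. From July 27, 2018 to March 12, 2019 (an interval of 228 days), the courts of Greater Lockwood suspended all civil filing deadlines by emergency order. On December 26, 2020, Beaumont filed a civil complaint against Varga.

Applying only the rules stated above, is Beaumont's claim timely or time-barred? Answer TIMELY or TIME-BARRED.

TIMELY

The claim accrued on June 2, 2016, the date of the act.
4 years from June 2, 2016 is June 2, 2020.
The period was tolled for 228 days by the emergency suspension of filing deadlines (July 27, 2018 to March 12, 2019), pushing the deadline to January 16, 2021.
The December 26, 2020 filing precedes the January 16, 2021 deadline; the claim is timely.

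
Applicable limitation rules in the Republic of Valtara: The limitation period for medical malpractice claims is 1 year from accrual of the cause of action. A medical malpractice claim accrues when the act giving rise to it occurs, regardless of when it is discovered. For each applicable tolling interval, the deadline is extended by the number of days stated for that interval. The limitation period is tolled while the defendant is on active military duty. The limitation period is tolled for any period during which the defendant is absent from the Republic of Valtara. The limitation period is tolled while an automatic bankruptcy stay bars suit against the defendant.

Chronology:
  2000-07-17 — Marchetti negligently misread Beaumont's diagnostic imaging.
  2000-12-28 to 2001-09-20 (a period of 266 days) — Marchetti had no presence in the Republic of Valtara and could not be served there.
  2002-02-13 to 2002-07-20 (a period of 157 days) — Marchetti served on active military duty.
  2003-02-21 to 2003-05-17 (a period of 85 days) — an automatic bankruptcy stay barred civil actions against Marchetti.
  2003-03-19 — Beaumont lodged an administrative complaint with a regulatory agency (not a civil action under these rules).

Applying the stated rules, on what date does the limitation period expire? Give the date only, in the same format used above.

2002-09-13

The claim accrued on 2000-07-17, when the wrongful act occurred.
Adding the 1 year base period to 2000-07-17 gives a deadline of 2001-07-17, before any tolling.
Because the defendant's absence from the jurisdiction ran from 2000-12-28 to 2001-09-20, the deadline is extended by 266 days to 2002-04-09.
The period was tolled for 157 days by the defendant's active military service (2002-02-13 to 2002-07-20), pushing the deadline to 2002-09-13.
The automatic bankruptcy stay starting 2003-02-21 came too late — the period had run on 2002-09-13 — and so does not extend the deadline.
The other events in the timeline have no effect on the limitation period under the stated rules.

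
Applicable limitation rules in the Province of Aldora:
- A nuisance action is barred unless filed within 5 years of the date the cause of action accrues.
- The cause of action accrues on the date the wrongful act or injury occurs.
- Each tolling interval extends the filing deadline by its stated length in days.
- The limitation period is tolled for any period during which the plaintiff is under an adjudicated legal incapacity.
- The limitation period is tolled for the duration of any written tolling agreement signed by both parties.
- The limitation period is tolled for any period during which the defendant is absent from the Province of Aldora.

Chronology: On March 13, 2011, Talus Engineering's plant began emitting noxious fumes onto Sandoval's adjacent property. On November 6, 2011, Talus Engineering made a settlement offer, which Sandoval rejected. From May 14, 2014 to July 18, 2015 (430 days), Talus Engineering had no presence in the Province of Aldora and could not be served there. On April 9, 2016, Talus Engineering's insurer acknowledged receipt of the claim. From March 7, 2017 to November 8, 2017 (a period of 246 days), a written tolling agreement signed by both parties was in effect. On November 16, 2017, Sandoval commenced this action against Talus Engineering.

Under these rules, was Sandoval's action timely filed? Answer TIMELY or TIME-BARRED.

The claim accrued on March 13, 2011, when the wrongful act occurred.
5 years from March 13, 2011 is March 13, 2016.
The defendant's absence from the jurisdiction from May 14, 2014 to July 18, 2015 tolled the period for 430 days, extending the deadline to May 17, 2017.
The period was tolled for 246 days by the written tolling agreement (March 7, 2017 to November 8, 2017), pushing the deadline to January 18, 2018.
Nothing else in the chronology tolls or restarts the period.
The November 16, 2017 filing precedes the January 18, 2018 deadline; the claim is timely.

TIMELY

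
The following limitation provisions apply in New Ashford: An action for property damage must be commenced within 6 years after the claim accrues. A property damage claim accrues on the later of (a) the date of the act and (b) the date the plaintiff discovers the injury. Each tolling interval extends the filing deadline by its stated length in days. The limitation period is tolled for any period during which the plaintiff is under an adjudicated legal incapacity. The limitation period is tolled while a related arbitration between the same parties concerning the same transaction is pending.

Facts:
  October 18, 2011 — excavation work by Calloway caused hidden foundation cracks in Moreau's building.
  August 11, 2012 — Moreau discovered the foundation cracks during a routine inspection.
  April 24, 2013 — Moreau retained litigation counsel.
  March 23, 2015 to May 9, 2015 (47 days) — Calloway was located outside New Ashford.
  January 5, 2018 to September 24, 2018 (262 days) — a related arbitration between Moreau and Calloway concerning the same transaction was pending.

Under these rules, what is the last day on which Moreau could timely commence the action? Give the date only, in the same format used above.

April 30, 2019

Taking the later of the act (October 18, 2011) and discovery (August 11, 2012), the claim accrued on August 11, 2012.
Adding the 6 years base period to August 11, 2012 gives a deadline of August 11, 2018, before any tolling.
The pending related arbitration from January 5, 2018 to September 24, 2018 tolled the period for 262 days, extending the deadline to April 30, 2019.
The defendant's absence from the jurisdiction from March 23, 2015 to May 9, 2015 does not toll the period, because no stated rule makes the defendant's absence a tolling event.
None of the other events listed affects the running of the period under the stated rules.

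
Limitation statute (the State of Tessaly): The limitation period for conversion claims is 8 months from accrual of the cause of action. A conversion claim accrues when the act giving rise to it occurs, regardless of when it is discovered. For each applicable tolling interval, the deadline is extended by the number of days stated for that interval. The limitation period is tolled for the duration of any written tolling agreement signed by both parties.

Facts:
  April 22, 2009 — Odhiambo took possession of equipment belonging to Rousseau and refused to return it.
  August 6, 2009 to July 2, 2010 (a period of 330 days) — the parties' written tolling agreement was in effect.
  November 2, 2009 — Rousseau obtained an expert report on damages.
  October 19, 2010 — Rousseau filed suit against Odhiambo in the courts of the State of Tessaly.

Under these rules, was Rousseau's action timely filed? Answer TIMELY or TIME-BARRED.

The limitation period began to run on April 22, 2009.
8 months from April 22, 2009 is December 22, 2009.
Because the written tolling agreement ran from August 6, 2009 to July 2, 2010, the deadline is extended by 330 days to November 17, 2010.
None of the other events listed affects the running of the period under the stated rules.
The October 19, 2010 filing precedes the November 17, 2010 deadline; the claim is timely.

TIMELY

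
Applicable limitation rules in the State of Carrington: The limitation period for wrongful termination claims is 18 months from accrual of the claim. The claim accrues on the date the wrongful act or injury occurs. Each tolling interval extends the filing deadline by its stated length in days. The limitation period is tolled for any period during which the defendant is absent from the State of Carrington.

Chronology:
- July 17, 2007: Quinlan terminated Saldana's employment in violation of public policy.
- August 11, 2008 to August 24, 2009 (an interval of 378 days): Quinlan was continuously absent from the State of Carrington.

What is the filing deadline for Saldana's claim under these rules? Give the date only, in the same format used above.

January 30, 2010

The claim accrued on July 17, 2007, when the wrongful act occurred.
The untolled deadline — 18 months after July 17, 2007 — is January 17, 2009.
Because the defendant's absence from the jurisdiction ran from August 11, 2008 to August 24, 2009, the deadline is extended by 378 days to January 30, 2010.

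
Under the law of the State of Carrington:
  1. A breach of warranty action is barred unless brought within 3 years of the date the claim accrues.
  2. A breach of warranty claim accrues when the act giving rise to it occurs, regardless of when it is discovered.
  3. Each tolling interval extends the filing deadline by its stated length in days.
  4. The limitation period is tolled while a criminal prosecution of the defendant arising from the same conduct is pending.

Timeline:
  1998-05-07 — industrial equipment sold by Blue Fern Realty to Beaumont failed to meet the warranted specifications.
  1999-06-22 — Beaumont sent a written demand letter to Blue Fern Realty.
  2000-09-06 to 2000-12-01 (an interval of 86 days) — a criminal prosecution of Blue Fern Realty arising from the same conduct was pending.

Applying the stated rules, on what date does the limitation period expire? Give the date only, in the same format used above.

2001-08-01

The limitation period began to run on 1998-05-07.
3 years from 1998-05-07 is 2001-05-07.
The period was tolled for 86 days by the pending criminal prosecution (2000-09-06 to 2000-12-01), pushing the deadline to 2001-08-01.
The other events in the timeline have no effect on the limitation period under the stated rules.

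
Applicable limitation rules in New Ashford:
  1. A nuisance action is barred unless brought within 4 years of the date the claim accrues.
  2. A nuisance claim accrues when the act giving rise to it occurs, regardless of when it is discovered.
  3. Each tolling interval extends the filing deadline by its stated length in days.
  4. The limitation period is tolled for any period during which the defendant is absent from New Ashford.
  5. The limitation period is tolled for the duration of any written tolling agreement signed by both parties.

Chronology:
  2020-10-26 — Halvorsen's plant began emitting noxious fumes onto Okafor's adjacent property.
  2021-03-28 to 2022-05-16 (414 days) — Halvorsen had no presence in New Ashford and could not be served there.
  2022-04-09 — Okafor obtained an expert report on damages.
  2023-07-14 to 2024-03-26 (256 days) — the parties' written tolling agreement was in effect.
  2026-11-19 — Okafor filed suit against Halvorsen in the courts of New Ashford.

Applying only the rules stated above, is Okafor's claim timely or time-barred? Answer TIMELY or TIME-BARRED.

TIME-BARRED

The claim accrued on 2020-10-26, the date of the act.
4 years from 2020-10-26 is 2024-10-26.
Because the defendant's absence from the jurisdiction ran from 2021-03-28 to 2022-05-16, the deadline is extended by 414 days to 2025-12-14.
The written tolling agreement from 2023-07-14 to 2024-03-26 tolled the period for 256 days, extending the deadline to 2026-08-27.
The other events in the timeline have no effect on the limitation period under the stated rules.
Okafor filed on 2026-11-19, after the 2026-08-27 deadline, so the action is time-barred.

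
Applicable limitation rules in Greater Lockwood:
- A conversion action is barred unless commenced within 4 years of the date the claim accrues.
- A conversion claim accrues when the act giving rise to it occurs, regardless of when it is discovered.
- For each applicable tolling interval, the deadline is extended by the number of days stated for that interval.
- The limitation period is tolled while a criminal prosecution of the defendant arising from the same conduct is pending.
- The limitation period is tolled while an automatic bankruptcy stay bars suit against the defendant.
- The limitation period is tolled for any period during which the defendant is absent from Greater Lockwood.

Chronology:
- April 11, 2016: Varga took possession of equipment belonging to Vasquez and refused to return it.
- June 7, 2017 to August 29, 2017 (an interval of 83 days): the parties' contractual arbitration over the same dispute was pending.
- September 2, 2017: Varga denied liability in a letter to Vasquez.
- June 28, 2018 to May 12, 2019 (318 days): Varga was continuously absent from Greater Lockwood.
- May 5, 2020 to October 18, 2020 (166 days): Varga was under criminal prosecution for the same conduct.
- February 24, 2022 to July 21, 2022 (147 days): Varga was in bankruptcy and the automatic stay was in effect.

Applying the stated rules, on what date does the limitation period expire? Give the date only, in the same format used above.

The limitation period began to run on April 11, 2016.
4 years from April 11, 2016 is April 11, 2020.
Because the defendant's absence from the jurisdiction ran from June 28, 2018 to May 12, 2019, the deadline is extended by 318 days to February 23, 2021.
The pending criminal prosecution from May 5, 2020 to October 18, 2020 tolled the period for 166 days, extending the deadline to August 8, 2021.
The automatic bankruptcy stay from February 24, 2022 to July 21, 2022 began after the period had already run on August 8, 2021, so it has no tolling effect.
Although a pending arbitration ran from June 7, 2017 to August 29, 2017, the stated rules do not make that a tolling event, so it is disregarded.
The other events in the timeline have no effect on the limitation period under the stated rules.

August 8, 2021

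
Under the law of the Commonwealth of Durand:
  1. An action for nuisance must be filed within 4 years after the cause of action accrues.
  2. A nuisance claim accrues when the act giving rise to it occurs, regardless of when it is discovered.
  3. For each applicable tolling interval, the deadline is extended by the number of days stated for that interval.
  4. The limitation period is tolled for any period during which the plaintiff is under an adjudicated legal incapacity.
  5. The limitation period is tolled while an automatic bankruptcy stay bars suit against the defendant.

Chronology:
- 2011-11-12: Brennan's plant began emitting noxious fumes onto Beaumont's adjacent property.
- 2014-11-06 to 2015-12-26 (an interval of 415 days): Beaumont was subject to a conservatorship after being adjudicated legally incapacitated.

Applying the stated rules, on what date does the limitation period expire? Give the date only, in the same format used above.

The limitation period began to run on 2011-11-12.
Adding the 4 years base period to 2011-11-12 gives a deadline of 2015-11-12, before any tolling.
Because the plaintiff's legal incapacity ran from 2014-11-06 to 2015-12-26, the deadline is extended by 415 days to 2016-12-31.

2016-12-31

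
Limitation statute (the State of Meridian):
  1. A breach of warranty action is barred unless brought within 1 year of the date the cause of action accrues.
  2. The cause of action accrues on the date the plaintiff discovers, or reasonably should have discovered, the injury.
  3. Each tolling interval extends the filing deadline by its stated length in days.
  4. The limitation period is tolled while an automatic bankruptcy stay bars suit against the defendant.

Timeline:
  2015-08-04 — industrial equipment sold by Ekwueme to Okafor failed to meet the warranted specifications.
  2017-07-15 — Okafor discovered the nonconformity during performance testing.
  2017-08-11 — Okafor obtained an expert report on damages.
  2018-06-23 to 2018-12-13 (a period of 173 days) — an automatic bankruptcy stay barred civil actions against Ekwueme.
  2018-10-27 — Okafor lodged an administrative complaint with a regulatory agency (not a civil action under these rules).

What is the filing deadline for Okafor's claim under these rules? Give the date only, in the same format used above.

2019-01-04

Under the discovery rule, the claim accrued on 2017-07-15, when Okafor discovered the injury — not on the 2015-08-04 date of the underlying act.
Adding the 1 year base period to 2017-07-15 gives a deadline of 2018-07-15, before any tolling.
The automatic bankruptcy stay from 2018-06-23 to 2018-12-13 tolled the period for 173 days, extending the deadline to 2019-01-04.
Nothing else in the chronology tolls or restarts the period.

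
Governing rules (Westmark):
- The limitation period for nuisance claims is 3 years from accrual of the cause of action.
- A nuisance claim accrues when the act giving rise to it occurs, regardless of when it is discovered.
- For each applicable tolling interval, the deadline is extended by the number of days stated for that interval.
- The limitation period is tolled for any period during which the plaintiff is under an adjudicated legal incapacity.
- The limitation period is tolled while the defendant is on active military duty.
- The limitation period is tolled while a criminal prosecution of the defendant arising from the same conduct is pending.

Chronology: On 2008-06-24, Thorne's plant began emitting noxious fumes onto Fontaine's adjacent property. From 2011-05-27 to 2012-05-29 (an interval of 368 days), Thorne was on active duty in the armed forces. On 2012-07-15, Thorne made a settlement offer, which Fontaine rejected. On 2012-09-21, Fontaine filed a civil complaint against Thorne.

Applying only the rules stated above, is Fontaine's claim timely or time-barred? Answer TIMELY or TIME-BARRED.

TIME-BARRED

The limitation period began to run on 2008-06-24.
3 years from 2008-06-24 is 2011-06-24.
Because the defendant's active military service ran from 2011-05-27 to 2012-05-29, the deadline is extended by 368 days to 2012-06-26.
The other events in the timeline have no effect on the limitation period under the stated rules.
Fontaine filed on 2012-09-21, after the 2012-06-26 deadline, so the action is time-barred.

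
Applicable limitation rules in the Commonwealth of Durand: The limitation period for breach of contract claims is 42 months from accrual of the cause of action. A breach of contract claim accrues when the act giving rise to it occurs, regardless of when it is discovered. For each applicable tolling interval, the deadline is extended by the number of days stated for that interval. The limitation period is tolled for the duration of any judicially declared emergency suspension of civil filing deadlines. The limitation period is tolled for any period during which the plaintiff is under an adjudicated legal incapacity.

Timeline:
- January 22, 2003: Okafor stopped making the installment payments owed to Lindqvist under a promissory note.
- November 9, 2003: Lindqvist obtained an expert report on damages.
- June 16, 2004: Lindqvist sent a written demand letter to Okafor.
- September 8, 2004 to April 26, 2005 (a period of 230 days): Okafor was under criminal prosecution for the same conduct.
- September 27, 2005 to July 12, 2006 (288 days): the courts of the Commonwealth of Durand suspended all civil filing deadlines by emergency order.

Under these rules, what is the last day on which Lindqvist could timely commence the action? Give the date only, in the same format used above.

The claim accrued on January 22, 2003, when the wrongful act occurred.
The untolled deadline — 42 months after January 22, 2003 — is July 22, 2006.
The period was tolled for 288 days by the emergency suspension of filing deadlines (September 27, 2005 to July 12, 2006), pushing the deadline to May 6, 2007.
The pending criminal prosecution from September 8, 2004 to April 26, 2005 does not toll the period, because no stated rule makes a criminal prosecution a tolling event.
Nothing else in the chronology tolls or restarts the period.

May 6, 2007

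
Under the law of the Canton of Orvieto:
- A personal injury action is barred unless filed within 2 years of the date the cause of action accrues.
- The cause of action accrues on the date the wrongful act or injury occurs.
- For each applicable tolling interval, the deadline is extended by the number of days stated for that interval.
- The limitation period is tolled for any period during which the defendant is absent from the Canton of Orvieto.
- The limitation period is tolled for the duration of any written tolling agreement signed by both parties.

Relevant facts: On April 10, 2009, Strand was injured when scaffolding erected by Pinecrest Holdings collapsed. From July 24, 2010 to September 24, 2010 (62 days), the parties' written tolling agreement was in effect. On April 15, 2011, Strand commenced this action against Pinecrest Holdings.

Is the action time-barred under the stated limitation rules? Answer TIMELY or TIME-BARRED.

TIMELY

The limitation period began to run on April 10, 2009.
2 years from April 10, 2009 is April 10, 2011.
The period was tolled for 62 days by the written tolling agreement (July 24, 2010 to September 24, 2010), pushing the deadline to June 11, 2011.
The April 15, 2011 filing precedes the June 11, 2011 deadline; the claim is timely.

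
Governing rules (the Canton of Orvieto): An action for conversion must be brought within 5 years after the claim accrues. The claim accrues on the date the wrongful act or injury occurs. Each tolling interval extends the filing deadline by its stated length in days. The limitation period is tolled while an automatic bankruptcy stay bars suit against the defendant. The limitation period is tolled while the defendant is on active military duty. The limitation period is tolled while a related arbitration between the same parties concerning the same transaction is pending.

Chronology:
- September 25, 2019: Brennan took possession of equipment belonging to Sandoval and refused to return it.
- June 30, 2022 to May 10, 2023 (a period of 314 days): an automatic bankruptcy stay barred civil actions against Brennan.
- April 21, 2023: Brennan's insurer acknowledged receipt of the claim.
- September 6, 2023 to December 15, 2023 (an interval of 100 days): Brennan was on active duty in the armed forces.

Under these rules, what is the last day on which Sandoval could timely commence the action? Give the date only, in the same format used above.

November 13, 2025

The limitation period began to run on September 25, 2019.
5 years from September 25, 2019 is September 25, 2024.
Because the automatic bankruptcy stay ran from June 30, 2022 to May 10, 2023, the deadline is extended by 314 days to August 5, 2025.
The defendant's active military service from September 6, 2023 to December 15, 2023 tolled the period for 100 days, extending the deadline to November 13, 2025.
The other events in the timeline have no effect on the limitation period under the stated rules.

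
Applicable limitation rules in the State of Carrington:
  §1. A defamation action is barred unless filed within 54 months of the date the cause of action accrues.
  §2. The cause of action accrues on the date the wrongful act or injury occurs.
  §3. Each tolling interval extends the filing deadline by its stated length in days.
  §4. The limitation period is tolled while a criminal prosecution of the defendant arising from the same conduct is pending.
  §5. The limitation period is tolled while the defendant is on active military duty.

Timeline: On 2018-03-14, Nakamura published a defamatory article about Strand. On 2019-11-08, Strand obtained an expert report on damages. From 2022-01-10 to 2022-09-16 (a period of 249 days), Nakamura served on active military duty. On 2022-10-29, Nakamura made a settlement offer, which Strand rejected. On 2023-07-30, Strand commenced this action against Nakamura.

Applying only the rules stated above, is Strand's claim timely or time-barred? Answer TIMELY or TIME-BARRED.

The cause of action accrued on 2018-03-14, the date of the act.
The untolled deadline — 54 months after 2018-03-14 — is 2022-09-14.
The period was tolled for 249 days by the defendant's active military service (2022-01-10 to 2022-09-16), pushing the deadline to 2023-05-21.
The other events in the timeline have no effect on the limitation period under the stated rules.
Strand filed on 2023-07-30, after the 2023-05-21 deadline, so the action is time-barred.

TIME-BARRED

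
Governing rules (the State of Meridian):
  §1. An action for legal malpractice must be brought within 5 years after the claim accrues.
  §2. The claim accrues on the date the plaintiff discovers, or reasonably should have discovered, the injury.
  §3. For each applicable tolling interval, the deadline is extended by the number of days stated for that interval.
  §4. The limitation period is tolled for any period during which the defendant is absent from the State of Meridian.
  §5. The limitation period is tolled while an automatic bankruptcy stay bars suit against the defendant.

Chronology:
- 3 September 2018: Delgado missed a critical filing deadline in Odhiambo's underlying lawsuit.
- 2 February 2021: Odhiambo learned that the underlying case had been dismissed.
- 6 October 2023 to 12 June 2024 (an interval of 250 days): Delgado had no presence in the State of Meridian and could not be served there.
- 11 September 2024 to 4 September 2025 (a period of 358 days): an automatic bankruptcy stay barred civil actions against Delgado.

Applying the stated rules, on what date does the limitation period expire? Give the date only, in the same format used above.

3 October 2027

The claim did not accrue until Odhiambo discovered the injury on 2 February 2021; the 3 September 2018 act date does not start the clock under the stated rule.
Adding the 5 years base period to 2 February 2021 gives a deadline of 2 February 2026, before any tolling.
Because the defendant's absence from the jurisdiction ran from 6 October 2023 to 12 June 2024, the deadline is extended by 250 days to 10 October 2026.
The period was tolled for 358 days by the automatic bankruptcy stay (11 September 2024 to 4 September 2025), pushing the deadline to 3 October 2027.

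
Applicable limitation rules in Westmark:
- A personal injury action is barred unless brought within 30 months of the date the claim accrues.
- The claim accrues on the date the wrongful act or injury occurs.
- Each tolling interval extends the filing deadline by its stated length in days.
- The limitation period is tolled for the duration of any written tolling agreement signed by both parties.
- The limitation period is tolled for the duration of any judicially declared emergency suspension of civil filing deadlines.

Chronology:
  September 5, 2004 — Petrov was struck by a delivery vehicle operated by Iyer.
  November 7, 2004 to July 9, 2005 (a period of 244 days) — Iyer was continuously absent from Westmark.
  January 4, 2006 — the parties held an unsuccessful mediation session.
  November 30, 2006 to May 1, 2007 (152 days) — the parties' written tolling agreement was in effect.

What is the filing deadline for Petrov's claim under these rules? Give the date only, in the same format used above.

August 4, 2007

The limitation period began to run on September 5, 2004.
Adding the 30 months base period to September 5, 2004 gives a deadline of March 5, 2007, before any tolling.
Because the written tolling agreement ran from November 30, 2006 to May 1, 2007, the deadline is extended by 152 days to August 4, 2007.
The defendant's absence from the jurisdiction from November 7, 2004 to July 9, 2005 does not toll the period, because no stated rule makes the defendant's absence a tolling event.
None of the other events listed affects the running of the period under the stated rules.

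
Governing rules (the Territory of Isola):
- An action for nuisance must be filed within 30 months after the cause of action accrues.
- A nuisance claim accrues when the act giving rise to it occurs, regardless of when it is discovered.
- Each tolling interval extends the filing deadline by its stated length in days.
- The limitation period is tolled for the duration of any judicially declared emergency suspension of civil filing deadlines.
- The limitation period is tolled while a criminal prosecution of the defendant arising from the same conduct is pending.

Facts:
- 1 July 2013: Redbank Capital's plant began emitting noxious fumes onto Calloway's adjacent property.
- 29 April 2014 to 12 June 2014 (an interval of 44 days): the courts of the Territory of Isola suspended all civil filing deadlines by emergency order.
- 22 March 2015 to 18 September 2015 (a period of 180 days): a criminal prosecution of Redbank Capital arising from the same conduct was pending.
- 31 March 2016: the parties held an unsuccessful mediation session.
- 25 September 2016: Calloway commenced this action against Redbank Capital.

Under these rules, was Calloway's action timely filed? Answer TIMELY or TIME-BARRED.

TIME-BARRED

The cause of action accrued on 1 July 2013, the date of the act.
30 months from 1 July 2013 is 1 January 2016.
The emergency suspension of filing deadlines from 29 April 2014 to 12 June 2014 tolled the period for 44 days, extending the deadline to 14 February 2016.
The period was tolled for 180 days by the pending criminal prosecution (22 March 2015 to 18 September 2015), pushing the deadline to 12 August 2016.
None of the other events listed affects the running of the period under the stated rules.
The 25 September 2016 filing falls after the 12 August 2016 deadline; the claim is time-barred.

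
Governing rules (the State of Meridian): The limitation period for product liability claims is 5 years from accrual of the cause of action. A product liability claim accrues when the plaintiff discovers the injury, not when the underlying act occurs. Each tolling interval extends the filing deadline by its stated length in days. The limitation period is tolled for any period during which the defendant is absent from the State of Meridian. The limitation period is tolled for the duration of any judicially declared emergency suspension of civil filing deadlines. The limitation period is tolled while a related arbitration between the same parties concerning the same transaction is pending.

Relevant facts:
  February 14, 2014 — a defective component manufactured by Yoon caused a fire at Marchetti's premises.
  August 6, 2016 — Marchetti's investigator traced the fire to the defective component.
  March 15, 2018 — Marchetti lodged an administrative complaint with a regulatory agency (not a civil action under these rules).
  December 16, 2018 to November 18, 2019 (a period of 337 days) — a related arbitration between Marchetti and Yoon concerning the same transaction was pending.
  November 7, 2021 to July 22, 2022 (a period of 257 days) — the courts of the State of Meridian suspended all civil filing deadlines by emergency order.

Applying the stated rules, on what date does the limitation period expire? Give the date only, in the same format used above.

March 23, 2023

The claim did not accrue until Marchetti discovered the injury on August 6, 2016; the February 14, 2014 act date does not start the clock under the stated rule.
5 years from August 6, 2016 is August 6, 2021.
The period was tolled for 337 days by the pending related arbitration (December 16, 2018 to November 18, 2019), pushing the deadline to July 9, 2022.
The emergency suspension of filing deadlines from November 7, 2021 to July 22, 2022 tolled the period for 257 days, extending the deadline to March 23, 2023.
The other events in the timeline have no effect on the limitation period under the stated rules.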